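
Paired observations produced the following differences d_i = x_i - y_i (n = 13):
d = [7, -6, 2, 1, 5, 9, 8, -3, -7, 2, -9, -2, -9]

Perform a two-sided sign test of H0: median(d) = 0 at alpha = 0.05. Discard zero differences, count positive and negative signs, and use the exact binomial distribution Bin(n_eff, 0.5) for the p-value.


Step 1: Discard zero differences. Original n = 13; n_eff = number of nonzero differences = 13.
Nonzero differences (with sign): +7, -6, +2, +1, +5, +9, +8, -3, -7, +2, -9, -2, -9
Step 2: Count signs: positive = 7, negative = 6.
Step 3: Under H0: P(positive) = 0.5, so the number of positives S ~ Bin(13, 0.5).
Step 4: Two-sided exact p-value = sum of Bin(13,0.5) probabilities at or below the observed probability = 1.000000.
Step 5: alpha = 0.05. fail to reject H0.

n_eff = 13, pos = 7, neg = 6, p = 1.000000, fail to reject H0.


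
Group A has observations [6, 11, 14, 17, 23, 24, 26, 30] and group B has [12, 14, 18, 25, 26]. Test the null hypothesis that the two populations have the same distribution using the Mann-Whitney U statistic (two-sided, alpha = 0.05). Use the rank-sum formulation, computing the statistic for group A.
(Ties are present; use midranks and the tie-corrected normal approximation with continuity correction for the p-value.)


Step 1: Combine and sort all 13 observations; assign midranks.
sorted (value, group): (6,X), (11,X), (12,Y), (14,X), (14,Y), (17,X), (18,Y), (23,X), (24,X), (25,Y), (26,X), (26,Y), (30,X)
ranks: 6->1, 11->2, 12->3, 14->4.5, 14->4.5, 17->6, 18->7, 23->8, 24->9, 25->10, 26->11.5, 26->11.5, 30->13
Step 2: Rank sum for X: R1 = 1 + 2 + 4.5 + 6 + 8 + 9 + 11.5 + 13 = 55.
Step 3: U_X = R1 - n1(n1+1)/2 = 55 - 8*9/2 = 55 - 36 = 19.
       U_Y = n1*n2 - U_X = 40 - 19 = 21.
Step 4: Ties are present, so use the tie-corrected normal approximation (with continuity correction) for the p-value.
Step 5: p-value = 0.941492; compare to alpha = 0.05. fail to reject H0.

U_X = 19, p = 0.941492, fail to reject H0 at alpha = 0.05.


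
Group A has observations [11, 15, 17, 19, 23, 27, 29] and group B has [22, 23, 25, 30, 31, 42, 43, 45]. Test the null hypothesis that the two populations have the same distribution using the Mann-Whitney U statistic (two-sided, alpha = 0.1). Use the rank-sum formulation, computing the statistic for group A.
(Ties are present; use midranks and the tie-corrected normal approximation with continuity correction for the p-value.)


Step 1: Combine and sort all 15 observations; assign midranks.
sorted (value, group): (11,X), (15,X), (17,X), (19,X), (22,Y), (23,X), (23,Y), (25,Y), (27,X), (29,X), (30,Y), (31,Y), (42,Y), (43,Y), (45,Y)
ranks: 11->1, 15->2, 17->3, 19->4, 22->5, 23->6.5, 23->6.5, 25->8, 27->9, 29->10, 30->11, 31->12, 42->13, 43->14, 45->15
Step 2: Rank sum for X: R1 = 1 + 2 + 3 + 4 + 6.5 + 9 + 10 = 35.5.
Step 3: U_X = R1 - n1(n1+1)/2 = 35.5 - 7*8/2 = 35.5 - 28 = 7.5.
       U_Y = n1*n2 - U_X = 56 - 7.5 = 48.5.
Step 4: Ties are present, so use the tie-corrected normal approximation (with continuity correction) for the p-value.
Step 5: p-value = 0.020524; compare to alpha = 0.1. reject H0.

U_X = 7.5, p = 0.020524, reject H0 at alpha = 0.1.


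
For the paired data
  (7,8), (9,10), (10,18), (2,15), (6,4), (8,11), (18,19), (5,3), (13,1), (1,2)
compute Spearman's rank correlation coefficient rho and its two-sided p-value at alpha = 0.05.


Step 1: Rank x and y separately (midranks; no ties here).
rank(x): 7->5, 9->7, 10->8, 2->2, 6->4, 8->6, 18->10, 5->3, 13->9, 1->1
rank(y): 8->5, 10->6, 18->9, 15->8, 4->4, 11->7, 19->10, 3->3, 1->1, 2->2
Step 2: d_i = R_x(i) - R_y(i); compute d_i^2.
  (5-5)^2=0, (7-6)^2=1, (8-9)^2=1, (2-8)^2=36, (4-4)^2=0, (6-7)^2=1, (10-10)^2=0, (3-3)^2=0, (9-1)^2=64, (1-2)^2=1
sum(d^2) = 104.
Step 3: rho = 1 - 6*104 / (10*(10^2 - 1)) = 1 - 624/990 = 0.369697.
Step 4: Under H0, t = rho * sqrt((n-2)/(1-rho^2)) = 1.1254 ~ t(8).
Step 5: Two-sided p-value from the t-distribution with 8 df = 0.293050.
Step 6: alpha = 0.05. fail to reject H0.

rho = 0.3697, p = 0.293050, fail to reject H0 at alpha = 0.05.


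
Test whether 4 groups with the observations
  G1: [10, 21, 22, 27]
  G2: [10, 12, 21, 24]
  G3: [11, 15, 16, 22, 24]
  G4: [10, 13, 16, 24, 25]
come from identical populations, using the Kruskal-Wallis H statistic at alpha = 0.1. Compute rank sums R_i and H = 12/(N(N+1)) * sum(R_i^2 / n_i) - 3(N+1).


Step 1: Combine all N = 18 observations and assign midranks.
sorted (value, group, rank): (10,G1,2), (10,G2,2), (10,G4,2), (11,G3,4), (12,G2,5), (13,G4,6), (15,G3,7), (16,G3,8.5), (16,G4,8.5), (21,G1,10.5), (21,G2,10.5), (22,G1,12.5), (22,G3,12.5), (24,G2,15), (24,G3,15), (24,G4,15), (25,G4,17), (27,G1,18)
Step 2: Sum ranks within each group.
R_1 = 43 (n_1 = 4)
R_2 = 32.5 (n_2 = 4)
R_3 = 47 (n_3 = 5)
R_4 = 48.5 (n_4 = 5)
Step 3: H = 12/(N(N+1)) * sum(R_i^2/n_i) - 3(N+1)
     = 12/(18*19) * (43^2/4 + 32.5^2/4 + 47^2/5 + 48.5^2/5) - 3*19
     = 0.035088 * 1638.56 - 57
     = 0.493421.
Step 4: Ties present; correction factor C = 1 - 66/(18^3 - 18) = 0.988648. Corrected H = 0.493421 / 0.988648 = 0.499087.
Step 5: Under H0, H ~ chi^2(3); p-value = 0.919092.
Step 6: alpha = 0.1. fail to reject H0.

H = 0.4991, df = 3, p = 0.919092, fail to reject H0.


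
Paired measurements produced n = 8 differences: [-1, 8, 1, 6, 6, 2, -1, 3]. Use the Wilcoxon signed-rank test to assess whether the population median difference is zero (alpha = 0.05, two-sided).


Step 1: Drop any zero differences (none here) and take |d_i|.
|d| = [1, 8, 1, 6, 6, 2, 1, 3]
Step 2: Midrank |d_i| (ties get averaged ranks).
ranks: |1|->2, |8|->8, |1|->2, |6|->6.5, |6|->6.5, |2|->4, |1|->2, |3|->5
Step 3: Attach original signs; sum ranks with positive sign and with negative sign.
W+ = 8 + 2 + 6.5 + 6.5 + 4 + 5 = 32
W- = 2 + 2 = 4
(Check: W+ + W- = 36 should equal n(n+1)/2 = 36.)
Step 4: Test statistic W = min(W+, W-) = 4.
Step 5: Ties in |d|, so use the tie-corrected normal approximation.
        E[W] = n(n+1)/4 = 8*9/4 = 18.
        Tie groups: |d|=1 (t=3), |d|=6 (t=2); sum(t^3 - t) = 30.
        Var[W] = n(n+1)(2n+1)/24 - sum(t^3-t)/48 = 1224/24 - 30/48 = 50.375.
        z = (W - E[W]) / sqrt(Var[W]) = (4 - 18) / 7.0975 = -1.9725.
        Two-sided p = 2*Phi(z) = 0.048551.
Step 6: alpha = 0.05. reject H0.

W+ = 32, W- = 4, W = min = 4, p = 0.048551, reject H0.


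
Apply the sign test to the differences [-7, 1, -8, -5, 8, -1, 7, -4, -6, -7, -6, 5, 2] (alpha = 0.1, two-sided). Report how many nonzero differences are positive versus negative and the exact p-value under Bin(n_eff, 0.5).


Step 1: Discard zero differences. Original n = 13; n_eff = number of nonzero differences = 13.
Nonzero differences (with sign): -7, +1, -8, -5, +8, -1, +7, -4, -6, -7, -6, +5, +2
Step 2: Count signs: positive = 5, negative = 8.
Step 3: Under H0: P(positive) = 0.5, so the number of positives S ~ Bin(13, 0.5).
Step 4: Two-sided exact p-value = sum of Bin(13,0.5) probabilities at or below the observed probability = 0.581055.
Step 5: alpha = 0.1. fail to reject H0.

n_eff = 13, pos = 5, neg = 8, p = 0.581055, fail to reject H0.


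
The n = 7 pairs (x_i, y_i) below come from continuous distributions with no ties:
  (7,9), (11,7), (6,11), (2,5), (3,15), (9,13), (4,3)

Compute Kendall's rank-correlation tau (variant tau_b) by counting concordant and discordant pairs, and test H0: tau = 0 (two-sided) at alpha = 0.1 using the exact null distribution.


Step 1: Enumerate the 21 unordered pairs (i,j) with i<j and classify each by sign(x_j-x_i) * sign(y_j-y_i).
  (1,2):dx=+4,dy=-2->D; (1,3):dx=-1,dy=+2->D; (1,4):dx=-5,dy=-4->C; (1,5):dx=-4,dy=+6->D
  (1,6):dx=+2,dy=+4->C; (1,7):dx=-3,dy=-6->C; (2,3):dx=-5,dy=+4->D; (2,4):dx=-9,dy=-2->C
  (2,5):dx=-8,dy=+8->D; (2,6):dx=-2,dy=+6->D; (2,7):dx=-7,dy=-4->C; (3,4):dx=-4,dy=-6->C
  (3,5):dx=-3,dy=+4->D; (3,6):dx=+3,dy=+2->C; (3,7):dx=-2,dy=-8->C; (4,5):dx=+1,dy=+10->C
  (4,6):dx=+7,dy=+8->C; (4,7):dx=+2,dy=-2->D; (5,6):dx=+6,dy=-2->D; (5,7):dx=+1,dy=-12->D
  (6,7):dx=-5,dy=-10->C
Step 2: C = 11, D = 10, total pairs = 21.
Step 3: tau = (C - D)/(n(n-1)/2) = (11 - 10)/21 = 0.047619.
Step 4: Exact two-sided p-value (enumerate n! = 5040 permutations of y under H0): p = 1.000000.
Step 5: alpha = 0.1. fail to reject H0.

tau_b = 0.0476 (C=11, D=10), p = 1.000000, fail to reject H0.


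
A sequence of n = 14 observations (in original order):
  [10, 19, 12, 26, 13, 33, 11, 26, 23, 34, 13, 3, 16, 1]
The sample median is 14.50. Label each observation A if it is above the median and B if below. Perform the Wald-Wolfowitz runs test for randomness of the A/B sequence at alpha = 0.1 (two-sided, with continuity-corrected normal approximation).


Step 1: Compute median = 14.50; label A = above, B = below.
Labels in order: BABABABAAABBAB  (n_A = 7, n_B = 7)
Step 2: Count runs R = 11.
Step 3: Under H0 (random ordering), E[R] = 2*n_A*n_B/(n_A+n_B) + 1 = 2*7*7/14 + 1 = 8.0000.
        Var[R] = 2*n_A*n_B*(2*n_A*n_B - n_A - n_B) / ((n_A+n_B)^2 * (n_A+n_B-1)) = 8232/2548 = 3.2308.
        SD[R] = 1.7974.
Step 4: Continuity-corrected z = (R - 0.5 - E[R]) / SD[R] = (11 - 0.5 - 8.0000) / 1.7974 = 1.3909.
Step 5: Two-sided p-value via normal approximation = 2*(1 - Phi(|z|)) = 0.164264.
Step 6: alpha = 0.1. fail to reject H0.

R = 11, z = 1.3909, p = 0.164264, fail to reject H0.


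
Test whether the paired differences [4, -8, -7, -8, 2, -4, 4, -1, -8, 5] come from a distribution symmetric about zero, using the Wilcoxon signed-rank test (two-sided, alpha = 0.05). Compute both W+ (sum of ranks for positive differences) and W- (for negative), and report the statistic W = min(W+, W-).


Step 1: Drop any zero differences (none here) and take |d_i|.
|d| = [4, 8, 7, 8, 2, 4, 4, 1, 8, 5]
Step 2: Midrank |d_i| (ties get averaged ranks).
ranks: |4|->4, |8|->9, |7|->7, |8|->9, |2|->2, |4|->4, |4|->4, |1|->1, |8|->9, |5|->6
Step 3: Attach original signs; sum ranks with positive sign and with negative sign.
W+ = 4 + 2 + 4 + 6 = 16
W- = 9 + 7 + 9 + 4 + 1 + 9 = 39
(Check: W+ + W- = 55 should equal n(n+1)/2 = 55.)
Step 4: Test statistic W = min(W+, W-) = 16.
Step 5: Ties in |d|, so use the tie-corrected normal approximation.
        E[W] = n(n+1)/4 = 10*11/4 = 27.5.
        Tie groups: |d|=4 (t=3), |d|=8 (t=3); sum(t^3 - t) = 48.
        Var[W] = n(n+1)(2n+1)/24 - sum(t^3-t)/48 = 2310/24 - 48/48 = 95.25.
        z = (W - E[W]) / sqrt(Var[W]) = (16 - 27.5) / 9.7596 = -1.1783.
        Two-sided p = 2*Phi(z) = 0.238667.
Step 6: alpha = 0.05. fail to reject H0.

W+ = 16, W- = 39, W = min = 16, p = 0.238667, fail to reject H0.


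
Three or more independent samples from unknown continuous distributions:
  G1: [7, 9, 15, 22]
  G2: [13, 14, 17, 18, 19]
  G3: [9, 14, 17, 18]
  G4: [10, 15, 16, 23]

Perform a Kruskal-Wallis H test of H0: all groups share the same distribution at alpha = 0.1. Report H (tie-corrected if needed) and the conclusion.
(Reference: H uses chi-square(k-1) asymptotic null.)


Step 1: Combine all N = 17 observations and assign midranks.
sorted (value, group, rank): (7,G1,1), (9,G1,2.5), (9,G3,2.5), (10,G4,4), (13,G2,5), (14,G2,6.5), (14,G3,6.5), (15,G1,8.5), (15,G4,8.5), (16,G4,10), (17,G2,11.5), (17,G3,11.5), (18,G2,13.5), (18,G3,13.5), (19,G2,15), (22,G1,16), (23,G4,17)
Step 2: Sum ranks within each group.
R_1 = 28 (n_1 = 4)
R_2 = 51.5 (n_2 = 5)
R_3 = 34 (n_3 = 4)
R_4 = 39.5 (n_4 = 4)
Step 3: H = 12/(N(N+1)) * sum(R_i^2/n_i) - 3(N+1)
     = 12/(17*18) * (28^2/4 + 51.5^2/5 + 34^2/4 + 39.5^2/4) - 3*18
     = 0.039216 * 1405.51 - 54
     = 1.118137.
Step 4: Ties present; correction factor C = 1 - 30/(17^3 - 17) = 0.993873. Corrected H = 1.118137 / 0.993873 = 1.125031.
Step 5: Under H0, H ~ chi^2(3); p-value = 0.771035.
Step 6: alpha = 0.1. fail to reject H0.

H = 1.1250, df = 3, p = 0.771035, fail to reject H0.


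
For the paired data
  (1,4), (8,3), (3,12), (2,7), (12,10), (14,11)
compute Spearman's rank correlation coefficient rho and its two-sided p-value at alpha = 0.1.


Step 1: Rank x and y separately (midranks; no ties here).
rank(x): 1->1, 8->4, 3->3, 2->2, 12->5, 14->6
rank(y): 4->2, 3->1, 12->6, 7->3, 10->4, 11->5
Step 2: d_i = R_x(i) - R_y(i); compute d_i^2.
  (1-2)^2=1, (4-1)^2=9, (3-6)^2=9, (2-3)^2=1, (5-4)^2=1, (6-5)^2=1
sum(d^2) = 22.
Step 3: rho = 1 - 6*22 / (6*(6^2 - 1)) = 1 - 132/210 = 0.371429.
Step 4: Under H0, t = rho * sqrt((n-2)/(1-rho^2)) = 0.8001 ~ t(4).
Step 5: Two-sided p-value from the t-distribution with 4 df = 0.468478.
Step 6: alpha = 0.1. fail to reject H0.

rho = 0.3714, p = 0.468478, fail to reject H0 at alpha = 0.1.


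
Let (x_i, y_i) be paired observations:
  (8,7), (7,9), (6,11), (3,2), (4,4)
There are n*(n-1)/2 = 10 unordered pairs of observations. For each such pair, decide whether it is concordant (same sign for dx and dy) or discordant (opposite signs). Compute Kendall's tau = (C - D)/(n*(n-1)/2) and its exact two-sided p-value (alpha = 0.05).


Step 1: Enumerate the 10 unordered pairs (i,j) with i<j and classify each by sign(x_j-x_i) * sign(y_j-y_i).
  (1,2):dx=-1,dy=+2->D; (1,3):dx=-2,dy=+4->D; (1,4):dx=-5,dy=-5->C; (1,5):dx=-4,dy=-3->C
  (2,3):dx=-1,dy=+2->D; (2,4):dx=-4,dy=-7->C; (2,5):dx=-3,dy=-5->C; (3,4):dx=-3,dy=-9->C
  (3,5):dx=-2,dy=-7->C; (4,5):dx=+1,dy=+2->C
Step 2: C = 7, D = 3, total pairs = 10.
Step 3: tau = (C - D)/(n(n-1)/2) = (7 - 3)/10 = 0.400000.
Step 4: Exact two-sided p-value (enumerate n! = 120 permutations of y under H0): p = 0.483333.
Step 5: alpha = 0.05. fail to reject H0.

tau_b = 0.4000 (C=7, D=3), p = 0.483333, fail to reject H0.


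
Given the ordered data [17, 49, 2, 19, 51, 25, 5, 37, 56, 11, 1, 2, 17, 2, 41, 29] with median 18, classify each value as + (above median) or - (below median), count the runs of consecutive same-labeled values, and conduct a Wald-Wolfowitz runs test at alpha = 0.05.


Step 1: Compute median = 18; label A = above, B = below.
Labels in order: BABAAABAABBBBBAA  (n_A = 8, n_B = 8)
Step 2: Count runs R = 8.
Step 3: Under H0 (random ordering), E[R] = 2*n_A*n_B/(n_A+n_B) + 1 = 2*8*8/16 + 1 = 9.0000.
        Var[R] = 2*n_A*n_B*(2*n_A*n_B - n_A - n_B) / ((n_A+n_B)^2 * (n_A+n_B-1)) = 14336/3840 = 3.7333.
        SD[R] = 1.9322.
Step 4: Continuity-corrected z = (R + 0.5 - E[R]) / SD[R] = (8 + 0.5 - 9.0000) / 1.9322 = -0.2588.
Step 5: Two-sided p-value via normal approximation = 2*(1 - Phi(|z|)) = 0.795809.
Step 6: alpha = 0.05. fail to reject H0.

R = 8, z = -0.2588, p = 0.795809, fail to reject H0.


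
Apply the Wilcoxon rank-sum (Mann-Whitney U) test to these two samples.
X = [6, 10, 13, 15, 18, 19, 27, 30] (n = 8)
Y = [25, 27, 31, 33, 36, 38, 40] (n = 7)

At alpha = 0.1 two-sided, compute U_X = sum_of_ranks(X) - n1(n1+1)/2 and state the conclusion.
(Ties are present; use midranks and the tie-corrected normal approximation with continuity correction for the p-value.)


Step 1: Combine and sort all 15 observations; assign midranks.
sorted (value, group): (6,X), (10,X), (13,X), (15,X), (18,X), (19,X), (25,Y), (27,X), (27,Y), (30,X), (31,Y), (33,Y), (36,Y), (38,Y), (40,Y)
ranks: 6->1, 10->2, 13->3, 15->4, 18->5, 19->6, 25->7, 27->8.5, 27->8.5, 30->10, 31->11, 33->12, 36->13, 38->14, 40->15
Step 2: Rank sum for X: R1 = 1 + 2 + 3 + 4 + 5 + 6 + 8.5 + 10 = 39.5.
Step 3: U_X = R1 - n1(n1+1)/2 = 39.5 - 8*9/2 = 39.5 - 36 = 3.5.
       U_Y = n1*n2 - U_X = 56 - 3.5 = 52.5.
Step 4: Ties are present, so use the tie-corrected normal approximation (with continuity correction) for the p-value.
Step 5: p-value = 0.005437; compare to alpha = 0.1. reject H0.

U_X = 3.5, p = 0.005437, reject H0 at alpha = 0.1.


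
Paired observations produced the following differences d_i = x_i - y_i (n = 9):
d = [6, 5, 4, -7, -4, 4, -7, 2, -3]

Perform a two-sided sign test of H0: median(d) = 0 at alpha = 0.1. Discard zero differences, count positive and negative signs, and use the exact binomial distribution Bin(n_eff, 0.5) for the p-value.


Step 1: Discard zero differences. Original n = 9; n_eff = number of nonzero differences = 9.
Nonzero differences (with sign): +6, +5, +4, -7, -4, +4, -7, +2, -3
Step 2: Count signs: positive = 5, negative = 4.
Step 3: Under H0: P(positive) = 0.5, so the number of positives S ~ Bin(9, 0.5).
Step 4: Two-sided exact p-value = sum of Bin(9,0.5) probabilities at or below the observed probability = 1.000000.
Step 5: alpha = 0.1. fail to reject H0.

n_eff = 9, pos = 5, neg = 4, p = 1.000000, fail to reject H0.


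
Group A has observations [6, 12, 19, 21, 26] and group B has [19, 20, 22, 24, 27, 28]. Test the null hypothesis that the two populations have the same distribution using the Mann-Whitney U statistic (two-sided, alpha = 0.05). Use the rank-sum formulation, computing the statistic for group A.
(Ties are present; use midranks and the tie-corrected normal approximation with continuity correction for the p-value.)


Step 1: Combine and sort all 11 observations; assign midranks.
sorted (value, group): (6,X), (12,X), (19,X), (19,Y), (20,Y), (21,X), (22,Y), (24,Y), (26,X), (27,Y), (28,Y)
ranks: 6->1, 12->2, 19->3.5, 19->3.5, 20->5, 21->6, 22->7, 24->8, 26->9, 27->10, 28->11
Step 2: Rank sum for X: R1 = 1 + 2 + 3.5 + 6 + 9 = 21.5.
Step 3: U_X = R1 - n1(n1+1)/2 = 21.5 - 5*6/2 = 21.5 - 15 = 6.5.
       U_Y = n1*n2 - U_X = 30 - 6.5 = 23.5.
Step 4: Ties are present, so use the tie-corrected normal approximation (with continuity correction) for the p-value.
Step 5: p-value = 0.143215; compare to alpha = 0.05. fail to reject H0.

U_X = 6.5, p = 0.143215, fail to reject H0 at alpha = 0.05.


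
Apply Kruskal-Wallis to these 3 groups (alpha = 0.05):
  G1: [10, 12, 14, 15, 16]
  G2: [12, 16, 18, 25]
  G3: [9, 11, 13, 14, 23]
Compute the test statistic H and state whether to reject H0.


Step 1: Combine all N = 14 observations and assign midranks.
sorted (value, group, rank): (9,G3,1), (10,G1,2), (11,G3,3), (12,G1,4.5), (12,G2,4.5), (13,G3,6), (14,G1,7.5), (14,G3,7.5), (15,G1,9), (16,G1,10.5), (16,G2,10.5), (18,G2,12), (23,G3,13), (25,G2,14)
Step 2: Sum ranks within each group.
R_1 = 33.5 (n_1 = 5)
R_2 = 41 (n_2 = 4)
R_3 = 30.5 (n_3 = 5)
Step 3: H = 12/(N(N+1)) * sum(R_i^2/n_i) - 3(N+1)
     = 12/(14*15) * (33.5^2/5 + 41^2/4 + 30.5^2/5) - 3*15
     = 0.057143 * 830.75 - 45
     = 2.471429.
Step 4: Ties present; correction factor C = 1 - 18/(14^3 - 14) = 0.993407. Corrected H = 2.471429 / 0.993407 = 2.487832.
Step 5: Under H0, H ~ chi^2(2); p-value = 0.288253.
Step 6: alpha = 0.05. fail to reject H0.

H = 2.4878, df = 2, p = 0.288253, fail to reject H0.


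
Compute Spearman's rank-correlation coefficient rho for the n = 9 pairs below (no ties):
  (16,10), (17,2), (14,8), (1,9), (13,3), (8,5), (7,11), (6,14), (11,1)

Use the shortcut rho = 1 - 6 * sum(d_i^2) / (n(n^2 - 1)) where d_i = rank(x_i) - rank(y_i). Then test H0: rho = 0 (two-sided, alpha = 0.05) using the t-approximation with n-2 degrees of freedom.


Step 1: Rank x and y separately (midranks; no ties here).
rank(x): 16->8, 17->9, 14->7, 1->1, 13->6, 8->4, 7->3, 6->2, 11->5
rank(y): 10->7, 2->2, 8->5, 9->6, 3->3, 5->4, 11->8, 14->9, 1->1
Step 2: d_i = R_x(i) - R_y(i); compute d_i^2.
  (8-7)^2=1, (9-2)^2=49, (7-5)^2=4, (1-6)^2=25, (6-3)^2=9, (4-4)^2=0, (3-8)^2=25, (2-9)^2=49, (5-1)^2=16
sum(d^2) = 178.
Step 3: rho = 1 - 6*178 / (9*(9^2 - 1)) = 1 - 1068/720 = -0.483333.
Step 4: Under H0, t = rho * sqrt((n-2)/(1-rho^2)) = -1.4607 ~ t(7).
Step 5: Two-sided p-value from the t-distribution with 7 df = 0.187470.
Step 6: alpha = 0.05. fail to reject H0.

rho = -0.4833, p = 0.187470, fail to reject H0 at alpha = 0.05.


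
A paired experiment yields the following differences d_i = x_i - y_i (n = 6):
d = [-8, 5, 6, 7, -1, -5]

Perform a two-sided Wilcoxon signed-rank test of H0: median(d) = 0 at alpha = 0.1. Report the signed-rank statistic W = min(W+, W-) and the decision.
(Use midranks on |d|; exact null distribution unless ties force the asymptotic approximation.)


Step 1: Drop any zero differences (none here) and take |d_i|.
|d| = [8, 5, 6, 7, 1, 5]
Step 2: Midrank |d_i| (ties get averaged ranks).
ranks: |8|->6, |5|->2.5, |6|->4, |7|->5, |1|->1, |5|->2.5
Step 3: Attach original signs; sum ranks with positive sign and with negative sign.
W+ = 2.5 + 4 + 5 = 11.5
W- = 6 + 1 + 2.5 = 9.5
(Check: W+ + W- = 21 should equal n(n+1)/2 = 21.)
Step 4: Test statistic W = min(W+, W-) = 9.5.
Step 5: Ties in |d|, so use the tie-corrected normal approximation.
        E[W] = n(n+1)/4 = 6*7/4 = 10.5.
        Tie groups: |d|=5 (t=2); sum(t^3 - t) = 6.
        Var[W] = n(n+1)(2n+1)/24 - sum(t^3-t)/48 = 546/24 - 6/48 = 22.625.
        z = (W - E[W]) / sqrt(Var[W]) = (9.5 - 10.5) / 4.7566 = -0.2102.
        Two-sided p = 2*Phi(z) = 0.833484.
Step 6: alpha = 0.1. fail to reject H0.

W+ = 11.5, W- = 9.5, W = min = 9.5, p = 0.833484, fail to reject H0.


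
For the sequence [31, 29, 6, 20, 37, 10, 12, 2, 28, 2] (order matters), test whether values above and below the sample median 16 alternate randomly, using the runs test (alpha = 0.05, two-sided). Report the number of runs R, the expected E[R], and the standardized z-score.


Step 1: Compute median = 16; label A = above, B = below.
Labels in order: AABAABBBAB  (n_A = 5, n_B = 5)
Step 2: Count runs R = 6.
Step 3: Under H0 (random ordering), E[R] = 2*n_A*n_B/(n_A+n_B) + 1 = 2*5*5/10 + 1 = 6.0000.
        Var[R] = 2*n_A*n_B*(2*n_A*n_B - n_A - n_B) / ((n_A+n_B)^2 * (n_A+n_B-1)) = 2000/900 = 2.2222.
        SD[R] = 1.4907.
Step 4: R = E[R], so z = 0 with no continuity correction.
Step 5: Two-sided p-value via normal approximation = 2*(1 - Phi(|z|)) = 1.000000.
Step 6: alpha = 0.05. fail to reject H0.

R = 6, z = 0.0000, p = 1.000000, fail to reject H0.


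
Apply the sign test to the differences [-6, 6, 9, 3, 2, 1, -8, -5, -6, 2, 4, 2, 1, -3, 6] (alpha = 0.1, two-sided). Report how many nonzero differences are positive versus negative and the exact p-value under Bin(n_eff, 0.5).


Step 1: Discard zero differences. Original n = 15; n_eff = number of nonzero differences = 15.
Nonzero differences (with sign): -6, +6, +9, +3, +2, +1, -8, -5, -6, +2, +4, +2, +1, -3, +6
Step 2: Count signs: positive = 10, negative = 5.
Step 3: Under H0: P(positive) = 0.5, so the number of positives S ~ Bin(15, 0.5).
Step 4: Two-sided exact p-value = sum of Bin(15,0.5) probabilities at or below the observed probability = 0.301758.
Step 5: alpha = 0.1. fail to reject H0.

n_eff = 15, pos = 10, neg = 5, p = 0.301758, fail to reject H0.


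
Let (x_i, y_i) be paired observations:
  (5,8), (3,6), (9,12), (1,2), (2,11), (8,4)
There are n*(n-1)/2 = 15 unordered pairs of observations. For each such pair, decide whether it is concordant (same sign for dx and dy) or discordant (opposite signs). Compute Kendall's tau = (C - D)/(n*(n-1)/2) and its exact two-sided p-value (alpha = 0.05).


Step 1: Enumerate the 15 unordered pairs (i,j) with i<j and classify each by sign(x_j-x_i) * sign(y_j-y_i).
  (1,2):dx=-2,dy=-2->C; (1,3):dx=+4,dy=+4->C; (1,4):dx=-4,dy=-6->C; (1,5):dx=-3,dy=+3->D
  (1,6):dx=+3,dy=-4->D; (2,3):dx=+6,dy=+6->C; (2,4):dx=-2,dy=-4->C; (2,5):dx=-1,dy=+5->D
  (2,6):dx=+5,dy=-2->D; (3,4):dx=-8,dy=-10->C; (3,5):dx=-7,dy=-1->C; (3,6):dx=-1,dy=-8->C
  (4,5):dx=+1,dy=+9->C; (4,6):dx=+7,dy=+2->C; (5,6):dx=+6,dy=-7->D
Step 2: C = 10, D = 5, total pairs = 15.
Step 3: tau = (C - D)/(n(n-1)/2) = (10 - 5)/15 = 0.333333.
Step 4: Exact two-sided p-value (enumerate n! = 720 permutations of y under H0): p = 0.469444.
Step 5: alpha = 0.05. fail to reject H0.

tau_b = 0.3333 (C=10, D=5), p = 0.469444, fail to reject H0.


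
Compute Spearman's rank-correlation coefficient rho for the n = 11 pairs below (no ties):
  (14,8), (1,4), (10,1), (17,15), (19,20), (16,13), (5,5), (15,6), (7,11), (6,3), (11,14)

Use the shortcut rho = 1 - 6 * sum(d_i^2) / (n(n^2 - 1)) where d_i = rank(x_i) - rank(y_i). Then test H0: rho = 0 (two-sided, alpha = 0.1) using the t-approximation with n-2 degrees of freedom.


Step 1: Rank x and y separately (midranks; no ties here).
rank(x): 14->7, 1->1, 10->5, 17->10, 19->11, 16->9, 5->2, 15->8, 7->4, 6->3, 11->6
rank(y): 8->6, 4->3, 1->1, 15->10, 20->11, 13->8, 5->4, 6->5, 11->7, 3->2, 14->9
Step 2: d_i = R_x(i) - R_y(i); compute d_i^2.
  (7-6)^2=1, (1-3)^2=4, (5-1)^2=16, (10-10)^2=0, (11-11)^2=0, (9-8)^2=1, (2-4)^2=4, (8-5)^2=9, (4-7)^2=9, (3-2)^2=1, (6-9)^2=9
sum(d^2) = 54.
Step 3: rho = 1 - 6*54 / (11*(11^2 - 1)) = 1 - 324/1320 = 0.754545.
Step 4: Under H0, t = rho * sqrt((n-2)/(1-rho^2)) = 3.4494 ~ t(9).
Step 5: Two-sided p-value from the t-distribution with 9 df = 0.007282.
Step 6: alpha = 0.1. reject H0.

rho = 0.7545, p = 0.007282, reject H0 at alpha = 0.1.


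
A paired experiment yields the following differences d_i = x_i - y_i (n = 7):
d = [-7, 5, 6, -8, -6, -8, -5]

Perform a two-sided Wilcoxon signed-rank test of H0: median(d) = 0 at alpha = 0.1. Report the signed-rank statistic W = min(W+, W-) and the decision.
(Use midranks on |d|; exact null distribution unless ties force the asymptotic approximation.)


Step 1: Drop any zero differences (none here) and take |d_i|.
|d| = [7, 5, 6, 8, 6, 8, 5]
Step 2: Midrank |d_i| (ties get averaged ranks).
ranks: |7|->5, |5|->1.5, |6|->3.5, |8|->6.5, |6|->3.5, |8|->6.5, |5|->1.5
Step 3: Attach original signs; sum ranks with positive sign and with negative sign.
W+ = 1.5 + 3.5 = 5
W- = 5 + 6.5 + 3.5 + 6.5 + 1.5 = 23
(Check: W+ + W- = 28 should equal n(n+1)/2 = 28.)
Step 4: Test statistic W = min(W+, W-) = 5.
Step 5: Ties in |d|, so use the tie-corrected normal approximation.
        E[W] = n(n+1)/4 = 7*8/4 = 14.
        Tie groups: |d|=5 (t=2), |d|=6 (t=2), |d|=8 (t=2); sum(t^3 - t) = 18.
        Var[W] = n(n+1)(2n+1)/24 - sum(t^3-t)/48 = 840/24 - 18/48 = 34.625.
        z = (W - E[W]) / sqrt(Var[W]) = (5 - 14) / 5.8843 = -1.5295.
        Two-sided p = 2*Phi(z) = 0.126142.
Step 6: alpha = 0.1. fail to reject H0.

W+ = 5, W- = 23, W = min = 5, p = 0.126142, fail to reject H0.


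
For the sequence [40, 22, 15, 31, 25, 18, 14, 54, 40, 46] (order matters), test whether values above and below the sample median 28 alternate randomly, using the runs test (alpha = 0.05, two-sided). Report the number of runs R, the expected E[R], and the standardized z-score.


Step 1: Compute median = 28; label A = above, B = below.
Labels in order: ABBABBBAAA  (n_A = 5, n_B = 5)
Step 2: Count runs R = 5.
Step 3: Under H0 (random ordering), E[R] = 2*n_A*n_B/(n_A+n_B) + 1 = 2*5*5/10 + 1 = 6.0000.
        Var[R] = 2*n_A*n_B*(2*n_A*n_B - n_A - n_B) / ((n_A+n_B)^2 * (n_A+n_B-1)) = 2000/900 = 2.2222.
        SD[R] = 1.4907.
Step 4: Continuity-corrected z = (R + 0.5 - E[R]) / SD[R] = (5 + 0.5 - 6.0000) / 1.4907 = -0.3354.
Step 5: Two-sided p-value via normal approximation = 2*(1 - Phi(|z|)) = 0.737316.
Step 6: alpha = 0.05. fail to reject H0.

R = 5, z = -0.3354, p = 0.737316, fail to reject H0.


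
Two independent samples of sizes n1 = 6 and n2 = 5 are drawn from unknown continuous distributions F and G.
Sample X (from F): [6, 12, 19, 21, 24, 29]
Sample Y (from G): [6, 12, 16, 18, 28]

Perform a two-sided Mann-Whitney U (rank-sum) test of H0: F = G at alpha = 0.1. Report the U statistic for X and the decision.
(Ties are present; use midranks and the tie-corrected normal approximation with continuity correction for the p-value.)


Step 1: Combine and sort all 11 observations; assign midranks.
sorted (value, group): (6,X), (6,Y), (12,X), (12,Y), (16,Y), (18,Y), (19,X), (21,X), (24,X), (28,Y), (29,X)
ranks: 6->1.5, 6->1.5, 12->3.5, 12->3.5, 16->5, 18->6, 19->7, 21->8, 24->9, 28->10, 29->11
Step 2: Rank sum for X: R1 = 1.5 + 3.5 + 7 + 8 + 9 + 11 = 40.
Step 3: U_X = R1 - n1(n1+1)/2 = 40 - 6*7/2 = 40 - 21 = 19.
       U_Y = n1*n2 - U_X = 30 - 19 = 11.
Step 4: Ties are present, so use the tie-corrected normal approximation (with continuity correction) for the p-value.
Step 5: p-value = 0.520916; compare to alpha = 0.1. fail to reject H0.

U_X = 19, p = 0.520916, fail to reject H0 at alpha = 0.1.


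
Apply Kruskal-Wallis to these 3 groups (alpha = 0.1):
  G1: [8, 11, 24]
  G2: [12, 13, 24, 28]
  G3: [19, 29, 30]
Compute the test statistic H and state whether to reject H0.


Step 1: Combine all N = 10 observations and assign midranks.
sorted (value, group, rank): (8,G1,1), (11,G1,2), (12,G2,3), (13,G2,4), (19,G3,5), (24,G1,6.5), (24,G2,6.5), (28,G2,8), (29,G3,9), (30,G3,10)
Step 2: Sum ranks within each group.
R_1 = 9.5 (n_1 = 3)
R_2 = 21.5 (n_2 = 4)
R_3 = 24 (n_3 = 3)
Step 3: H = 12/(N(N+1)) * sum(R_i^2/n_i) - 3(N+1)
     = 12/(10*11) * (9.5^2/3 + 21.5^2/4 + 24^2/3) - 3*11
     = 0.109091 * 337.646 - 33
     = 3.834091.
Step 4: Ties present; correction factor C = 1 - 6/(10^3 - 10) = 0.993939. Corrected H = 3.834091 / 0.993939 = 3.857470.
Step 5: Under H0, H ~ chi^2(2); p-value = 0.145332.
Step 6: alpha = 0.1. fail to reject H0.

H = 3.8575, df = 2, p = 0.145332, fail to reject H0.


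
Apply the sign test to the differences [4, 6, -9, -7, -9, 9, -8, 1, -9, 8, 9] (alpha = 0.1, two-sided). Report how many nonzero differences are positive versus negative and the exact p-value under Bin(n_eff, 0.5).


Step 1: Discard zero differences. Original n = 11; n_eff = number of nonzero differences = 11.
Nonzero differences (with sign): +4, +6, -9, -7, -9, +9, -8, +1, -9, +8, +9
Step 2: Count signs: positive = 6, negative = 5.
Step 3: Under H0: P(positive) = 0.5, so the number of positives S ~ Bin(11, 0.5).
Step 4: Two-sided exact p-value = sum of Bin(11,0.5) probabilities at or below the observed probability = 1.000000.
Step 5: alpha = 0.1. fail to reject H0.

n_eff = 11, pos = 6, neg = 5, p = 1.000000, fail to reject H0.


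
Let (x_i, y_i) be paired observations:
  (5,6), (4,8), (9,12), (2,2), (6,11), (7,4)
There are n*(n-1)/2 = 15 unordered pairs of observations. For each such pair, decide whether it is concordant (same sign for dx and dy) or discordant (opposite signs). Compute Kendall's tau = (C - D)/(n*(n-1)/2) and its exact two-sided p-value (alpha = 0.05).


Step 1: Enumerate the 15 unordered pairs (i,j) with i<j and classify each by sign(x_j-x_i) * sign(y_j-y_i).
  (1,2):dx=-1,dy=+2->D; (1,3):dx=+4,dy=+6->C; (1,4):dx=-3,dy=-4->C; (1,5):dx=+1,dy=+5->C
  (1,6):dx=+2,dy=-2->D; (2,3):dx=+5,dy=+4->C; (2,4):dx=-2,dy=-6->C; (2,5):dx=+2,dy=+3->C
  (2,6):dx=+3,dy=-4->D; (3,4):dx=-7,dy=-10->C; (3,5):dx=-3,dy=-1->C; (3,6):dx=-2,dy=-8->C
  (4,5):dx=+4,dy=+9->C; (4,6):dx=+5,dy=+2->C; (5,6):dx=+1,dy=-7->D
Step 2: C = 11, D = 4, total pairs = 15.
Step 3: tau = (C - D)/(n(n-1)/2) = (11 - 4)/15 = 0.466667.
Step 4: Exact two-sided p-value (enumerate n! = 720 permutations of y under H0): p = 0.272222.
Step 5: alpha = 0.05. fail to reject H0.

tau_b = 0.4667 (C=11, D=4), p = 0.272222, fail to reject H0.


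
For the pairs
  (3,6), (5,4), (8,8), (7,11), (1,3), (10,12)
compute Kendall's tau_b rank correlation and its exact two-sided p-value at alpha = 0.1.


Step 1: Enumerate the 15 unordered pairs (i,j) with i<j and classify each by sign(x_j-x_i) * sign(y_j-y_i).
  (1,2):dx=+2,dy=-2->D; (1,3):dx=+5,dy=+2->C; (1,4):dx=+4,dy=+5->C; (1,5):dx=-2,dy=-3->C
  (1,6):dx=+7,dy=+6->C; (2,3):dx=+3,dy=+4->C; (2,4):dx=+2,dy=+7->C; (2,5):dx=-4,dy=-1->C
  (2,6):dx=+5,dy=+8->C; (3,4):dx=-1,dy=+3->D; (3,5):dx=-7,dy=-5->C; (3,6):dx=+2,dy=+4->C
  (4,5):dx=-6,dy=-8->C; (4,6):dx=+3,dy=+1->C; (5,6):dx=+9,dy=+9->C
Step 2: C = 13, D = 2, total pairs = 15.
Step 3: tau = (C - D)/(n(n-1)/2) = (13 - 2)/15 = 0.733333.
Step 4: Exact two-sided p-value (enumerate n! = 720 permutations of y under H0): p = 0.055556.
Step 5: alpha = 0.1. reject H0.

tau_b = 0.7333 (C=13, D=2), p = 0.055556, reject H0.


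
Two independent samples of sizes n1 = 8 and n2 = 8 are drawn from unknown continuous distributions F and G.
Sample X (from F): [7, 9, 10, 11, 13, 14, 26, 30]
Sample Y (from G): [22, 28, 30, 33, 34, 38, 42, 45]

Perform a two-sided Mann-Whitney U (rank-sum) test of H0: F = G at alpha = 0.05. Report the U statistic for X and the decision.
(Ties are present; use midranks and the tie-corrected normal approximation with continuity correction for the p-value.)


Step 1: Combine and sort all 16 observations; assign midranks.
sorted (value, group): (7,X), (9,X), (10,X), (11,X), (13,X), (14,X), (22,Y), (26,X), (28,Y), (30,X), (30,Y), (33,Y), (34,Y), (38,Y), (42,Y), (45,Y)
ranks: 7->1, 9->2, 10->3, 11->4, 13->5, 14->6, 22->7, 26->8, 28->9, 30->10.5, 30->10.5, 33->12, 34->13, 38->14, 42->15, 45->16
Step 2: Rank sum for X: R1 = 1 + 2 + 3 + 4 + 5 + 6 + 8 + 10.5 = 39.5.
Step 3: U_X = R1 - n1(n1+1)/2 = 39.5 - 8*9/2 = 39.5 - 36 = 3.5.
       U_Y = n1*n2 - U_X = 64 - 3.5 = 60.5.
Step 4: Ties are present, so use the tie-corrected normal approximation (with continuity correction) for the p-value.
Step 5: p-value = 0.003253; compare to alpha = 0.05. reject H0.

U_X = 3.5, p = 0.003253, reject H0 at alpha = 0.05.


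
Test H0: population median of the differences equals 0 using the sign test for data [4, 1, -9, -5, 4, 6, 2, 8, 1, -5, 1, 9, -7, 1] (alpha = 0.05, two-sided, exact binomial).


Step 1: Discard zero differences. Original n = 14; n_eff = number of nonzero differences = 14.
Nonzero differences (with sign): +4, +1, -9, -5, +4, +6, +2, +8, +1, -5, +1, +9, -7, +1
Step 2: Count signs: positive = 10, negative = 4.
Step 3: Under H0: P(positive) = 0.5, so the number of positives S ~ Bin(14, 0.5).
Step 4: Two-sided exact p-value = sum of Bin(14,0.5) probabilities at or below the observed probability = 0.179565.
Step 5: alpha = 0.05. fail to reject H0.

n_eff = 14, pos = 10, neg = 4, p = 0.179565, fail to reject H0.


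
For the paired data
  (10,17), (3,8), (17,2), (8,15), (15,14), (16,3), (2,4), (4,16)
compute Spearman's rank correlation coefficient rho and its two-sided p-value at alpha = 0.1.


Step 1: Rank x and y separately (midranks; no ties here).
rank(x): 10->5, 3->2, 17->8, 8->4, 15->6, 16->7, 2->1, 4->3
rank(y): 17->8, 8->4, 2->1, 15->6, 14->5, 3->2, 4->3, 16->7
Step 2: d_i = R_x(i) - R_y(i); compute d_i^2.
  (5-8)^2=9, (2-4)^2=4, (8-1)^2=49, (4-6)^2=4, (6-5)^2=1, (7-2)^2=25, (1-3)^2=4, (3-7)^2=16
sum(d^2) = 112.
Step 3: rho = 1 - 6*112 / (8*(8^2 - 1)) = 1 - 672/504 = -0.333333.
Step 4: Under H0, t = rho * sqrt((n-2)/(1-rho^2)) = -0.8660 ~ t(6).
Step 5: Two-sided p-value from the t-distribution with 6 df = 0.419753.
Step 6: alpha = 0.1. fail to reject H0.

rho = -0.3333, p = 0.419753, fail to reject H0 at alpha = 0.1.


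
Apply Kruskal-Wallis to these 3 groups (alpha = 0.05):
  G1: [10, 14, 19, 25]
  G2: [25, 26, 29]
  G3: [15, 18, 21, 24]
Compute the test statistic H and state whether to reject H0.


Step 1: Combine all N = 11 observations and assign midranks.
sorted (value, group, rank): (10,G1,1), (14,G1,2), (15,G3,3), (18,G3,4), (19,G1,5), (21,G3,6), (24,G3,7), (25,G1,8.5), (25,G2,8.5), (26,G2,10), (29,G2,11)
Step 2: Sum ranks within each group.
R_1 = 16.5 (n_1 = 4)
R_2 = 29.5 (n_2 = 3)
R_3 = 20 (n_3 = 4)
Step 3: H = 12/(N(N+1)) * sum(R_i^2/n_i) - 3(N+1)
     = 12/(11*12) * (16.5^2/4 + 29.5^2/3 + 20^2/4) - 3*12
     = 0.090909 * 458.146 - 36
     = 5.649621.
Step 4: Ties present; correction factor C = 1 - 6/(11^3 - 11) = 0.995455. Corrected H = 5.649621 / 0.995455 = 5.675419.
Step 5: Under H0, H ~ chi^2(2); p-value = 0.058560.
Step 6: alpha = 0.05. fail to reject H0.

H = 5.6754, df = 2, p = 0.058560, fail to reject H0.


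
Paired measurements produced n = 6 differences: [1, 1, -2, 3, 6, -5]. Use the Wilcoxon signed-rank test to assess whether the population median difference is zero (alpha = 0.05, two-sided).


Step 1: Drop any zero differences (none here) and take |d_i|.
|d| = [1, 1, 2, 3, 6, 5]
Step 2: Midrank |d_i| (ties get averaged ranks).
ranks: |1|->1.5, |1|->1.5, |2|->3, |3|->4, |6|->6, |5|->5
Step 3: Attach original signs; sum ranks with positive sign and with negative sign.
W+ = 1.5 + 1.5 + 4 + 6 = 13
W- = 3 + 5 = 8
(Check: W+ + W- = 21 should equal n(n+1)/2 = 21.)
Step 4: Test statistic W = min(W+, W-) = 8.
Step 5: Ties in |d|, so use the tie-corrected normal approximation.
        E[W] = n(n+1)/4 = 6*7/4 = 10.5.
        Tie groups: |d|=1 (t=2); sum(t^3 - t) = 6.
        Var[W] = n(n+1)(2n+1)/24 - sum(t^3-t)/48 = 546/24 - 6/48 = 22.625.
        z = (W - E[W]) / sqrt(Var[W]) = (8 - 10.5) / 4.7566 = -0.5256.
        Two-sided p = 2*Phi(z) = 0.599174.
Step 6: alpha = 0.05. fail to reject H0.

W+ = 13, W- = 8, W = min = 8, p = 0.599174, fail to reject H0.


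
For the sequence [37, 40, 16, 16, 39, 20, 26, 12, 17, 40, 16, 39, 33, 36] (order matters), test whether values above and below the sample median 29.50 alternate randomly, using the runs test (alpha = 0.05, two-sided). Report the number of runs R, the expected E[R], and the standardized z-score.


Step 1: Compute median = 29.50; label A = above, B = below.
Labels in order: AABBABBBBABAAA  (n_A = 7, n_B = 7)
Step 2: Count runs R = 7.
Step 3: Under H0 (random ordering), E[R] = 2*n_A*n_B/(n_A+n_B) + 1 = 2*7*7/14 + 1 = 8.0000.
        Var[R] = 2*n_A*n_B*(2*n_A*n_B - n_A - n_B) / ((n_A+n_B)^2 * (n_A+n_B-1)) = 8232/2548 = 3.2308.
        SD[R] = 1.7974.
Step 4: Continuity-corrected z = (R + 0.5 - E[R]) / SD[R] = (7 + 0.5 - 8.0000) / 1.7974 = -0.2782.
Step 5: Two-sided p-value via normal approximation = 2*(1 - Phi(|z|)) = 0.780879.
Step 6: alpha = 0.05. fail to reject H0.

R = 7, z = -0.2782, p = 0.780879, fail to reject H0.


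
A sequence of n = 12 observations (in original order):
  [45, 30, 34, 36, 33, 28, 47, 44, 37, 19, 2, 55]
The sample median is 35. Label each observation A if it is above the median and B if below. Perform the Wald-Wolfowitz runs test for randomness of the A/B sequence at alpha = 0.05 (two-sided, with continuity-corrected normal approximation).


Step 1: Compute median = 35; label A = above, B = below.
Labels in order: ABBABBAAABBA  (n_A = 6, n_B = 6)
Step 2: Count runs R = 7.
Step 3: Under H0 (random ordering), E[R] = 2*n_A*n_B/(n_A+n_B) + 1 = 2*6*6/12 + 1 = 7.0000.
        Var[R] = 2*n_A*n_B*(2*n_A*n_B - n_A - n_B) / ((n_A+n_B)^2 * (n_A+n_B-1)) = 4320/1584 = 2.7273.
        SD[R] = 1.6514.
Step 4: R = E[R], so z = 0 with no continuity correction.
Step 5: Two-sided p-value via normal approximation = 2*(1 - Phi(|z|)) = 1.000000.
Step 6: alpha = 0.05. fail to reject H0.

R = 7, z = 0.0000, p = 1.000000, fail to reject H0.


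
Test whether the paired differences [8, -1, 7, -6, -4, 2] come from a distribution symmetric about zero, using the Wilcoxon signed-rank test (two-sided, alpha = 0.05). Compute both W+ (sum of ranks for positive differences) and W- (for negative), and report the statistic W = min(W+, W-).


Step 1: Drop any zero differences (none here) and take |d_i|.
|d| = [8, 1, 7, 6, 4, 2]
Step 2: Midrank |d_i| (ties get averaged ranks).
ranks: |8|->6, |1|->1, |7|->5, |6|->4, |4|->3, |2|->2
Step 3: Attach original signs; sum ranks with positive sign and with negative sign.
W+ = 6 + 5 + 2 = 13
W- = 1 + 4 + 3 = 8
(Check: W+ + W- = 21 should equal n(n+1)/2 = 21.)
Step 4: Test statistic W = min(W+, W-) = 8.
Step 5: No ties, so the exact null distribution over the 2^6 = 64 sign assignments gives the two-sided p-value = 0.687500.
Step 6: alpha = 0.05. fail to reject H0.

W+ = 13, W- = 8, W = min = 8, p = 0.687500, fail to reject H0.


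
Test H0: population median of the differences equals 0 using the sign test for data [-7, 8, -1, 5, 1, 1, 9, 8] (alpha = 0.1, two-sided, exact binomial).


Step 1: Discard zero differences. Original n = 8; n_eff = number of nonzero differences = 8.
Nonzero differences (with sign): -7, +8, -1, +5, +1, +1, +9, +8
Step 2: Count signs: positive = 6, negative = 2.
Step 3: Under H0: P(positive) = 0.5, so the number of positives S ~ Bin(8, 0.5).
Step 4: Two-sided exact p-value = sum of Bin(8,0.5) probabilities at or below the observed probability = 0.289062.
Step 5: alpha = 0.1. fail to reject H0.

n_eff = 8, pos = 6, neg = 2, p = 0.289062, fail to reject H0.


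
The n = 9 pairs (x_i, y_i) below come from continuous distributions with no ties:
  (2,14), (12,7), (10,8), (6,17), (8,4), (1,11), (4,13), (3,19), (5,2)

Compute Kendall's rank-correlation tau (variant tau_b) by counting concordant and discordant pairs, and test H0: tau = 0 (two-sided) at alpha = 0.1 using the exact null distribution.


Step 1: Enumerate the 36 unordered pairs (i,j) with i<j and classify each by sign(x_j-x_i) * sign(y_j-y_i).
  (1,2):dx=+10,dy=-7->D; (1,3):dx=+8,dy=-6->D; (1,4):dx=+4,dy=+3->C; (1,5):dx=+6,dy=-10->D
  (1,6):dx=-1,dy=-3->C; (1,7):dx=+2,dy=-1->D; (1,8):dx=+1,dy=+5->C; (1,9):dx=+3,dy=-12->D
  (2,3):dx=-2,dy=+1->D; (2,4):dx=-6,dy=+10->D; (2,5):dx=-4,dy=-3->C; (2,6):dx=-11,dy=+4->D
  (2,7):dx=-8,dy=+6->D; (2,8):dx=-9,dy=+12->D; (2,9):dx=-7,dy=-5->C; (3,4):dx=-4,dy=+9->D
  (3,5):dx=-2,dy=-4->C; (3,6):dx=-9,dy=+3->D; (3,7):dx=-6,dy=+5->D; (3,8):dx=-7,dy=+11->D
  (3,9):dx=-5,dy=-6->C; (4,5):dx=+2,dy=-13->D; (4,6):dx=-5,dy=-6->C; (4,7):dx=-2,dy=-4->C
  (4,8):dx=-3,dy=+2->D; (4,9):dx=-1,dy=-15->C; (5,6):dx=-7,dy=+7->D; (5,7):dx=-4,dy=+9->D
  (5,8):dx=-5,dy=+15->D; (5,9):dx=-3,dy=-2->C; (6,7):dx=+3,dy=+2->C; (6,8):dx=+2,dy=+8->C
  (6,9):dx=+4,dy=-9->D; (7,8):dx=-1,dy=+6->D; (7,9):dx=+1,dy=-11->D; (8,9):dx=+2,dy=-17->D
Step 2: C = 13, D = 23, total pairs = 36.
Step 3: tau = (C - D)/(n(n-1)/2) = (13 - 23)/36 = -0.277778.
Step 4: Exact two-sided p-value (enumerate n! = 362880 permutations of y under H0): p = 0.358488.
Step 5: alpha = 0.1. fail to reject H0.

tau_b = -0.2778 (C=13, D=23), p = 0.358488, fail to reject H0.
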